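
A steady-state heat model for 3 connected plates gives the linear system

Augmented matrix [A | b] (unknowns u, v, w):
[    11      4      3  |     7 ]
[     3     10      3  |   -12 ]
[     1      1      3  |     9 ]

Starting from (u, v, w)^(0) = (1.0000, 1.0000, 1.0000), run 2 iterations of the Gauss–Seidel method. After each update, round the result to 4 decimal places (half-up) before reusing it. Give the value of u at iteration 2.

0.2273

Iteration 1:
  u = (7 - (4)·1.0000 - (3)·1.0000) / (11) = 0.0000
  v = (-12 - (3)·0.0000 - (3)·1.0000) / (10) = -1.5000
  w = (9 - (1)·0.0000 - (1)·-1.5000) / (3) = 3.5000
Iteration 2:
  u = (7 - (4)·-1.5000 - (3)·3.5000) / (11) = 0.2273
  v = (-12 - (3)·0.2273 - (3)·3.5000) / (10) = -2.3182
  w = (9 - (1)·0.2273 - (1)·-2.3182) / (3) = 3.6970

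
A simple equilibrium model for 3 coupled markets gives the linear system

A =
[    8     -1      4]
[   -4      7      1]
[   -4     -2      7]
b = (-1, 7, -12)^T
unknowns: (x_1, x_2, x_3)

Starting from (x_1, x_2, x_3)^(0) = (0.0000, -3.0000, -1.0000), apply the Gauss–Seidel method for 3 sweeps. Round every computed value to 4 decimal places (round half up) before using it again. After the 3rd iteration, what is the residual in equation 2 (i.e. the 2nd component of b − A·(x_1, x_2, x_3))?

Iteration 1:
  x_1 = (-1 - (-1)·-3.0000 - (4)·-1.0000) / (8) = 0.0000
  x_2 = (7 - (-4)·0.0000 - (1)·-1.0000) / (7) = 1.1429
  x_3 = (-12 - (-4)·0.0000 - (-2)·1.1429) / (7) = -1.3877
Iteration 2:
  x_1 = (-1 - (-1)·1.1429 - (4)·-1.3877) / (8) = 0.7117
  x_2 = (7 - (-4)·0.7117 - (1)·-1.3877) / (7) = 1.6049
  x_3 = (-12 - (-4)·0.7117 - (-2)·1.6049) / (7) = -0.8491
Iteration 3:
  x_1 = (-1 - (-1)·1.6049 - (4)·-0.8491) / (8) = 0.5002
  x_2 = (7 - (-4)·0.5002 - (1)·-0.8491) / (7) = 1.4071
  x_3 = (-12 - (-4)·0.5002 - (-2)·1.4071) / (7) = -1.0264
Residual b − A·x = (0.5111, 0.1775, -0.0002)

0.1775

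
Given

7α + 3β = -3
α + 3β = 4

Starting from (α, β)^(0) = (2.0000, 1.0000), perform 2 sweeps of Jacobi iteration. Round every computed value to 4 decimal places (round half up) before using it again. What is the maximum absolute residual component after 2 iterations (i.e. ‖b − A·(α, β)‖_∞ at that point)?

Iteration 1:
  α = (-3 - (3)·1.0000) / (7) = -0.8571
  β = (4 - (1)·2.0000) / (3) = 0.6667
Iteration 2:
  α = (-3 - (3)·0.6667) / (7) = -0.7143
  β = (4 - (1)·-0.8571) / (3) = 1.6190
Residual b − A·x = (-2.8569, -0.1427); ∞-norm = 2.8569

2.8569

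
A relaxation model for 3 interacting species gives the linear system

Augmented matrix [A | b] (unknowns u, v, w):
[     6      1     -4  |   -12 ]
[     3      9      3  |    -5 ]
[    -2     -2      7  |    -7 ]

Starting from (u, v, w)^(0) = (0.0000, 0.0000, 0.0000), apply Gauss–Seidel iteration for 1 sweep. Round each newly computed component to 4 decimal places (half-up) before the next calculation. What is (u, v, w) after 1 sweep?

Iteration 1:
  u = (-12 - (1)·0.0000 - (-4)·0.0000) / (6) = -2.0000
  v = (-5 - (3)·-2.0000 - (3)·0.0000) / (9) = 0.1111
  w = (-7 - (-2)·-2.0000 - (-2)·0.1111) / (7) = -1.5397

(-2.0000, 0.1111, -1.5397)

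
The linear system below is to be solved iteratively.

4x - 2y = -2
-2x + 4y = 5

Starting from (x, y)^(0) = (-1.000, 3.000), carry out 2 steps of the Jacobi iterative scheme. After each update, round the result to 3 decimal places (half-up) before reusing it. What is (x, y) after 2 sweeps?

Iteration 1:
  x = (-2 - (-2)·3.000) / (4) = 1.000
  y = (5 - (-2)·-1.000) / (4) = 0.750
Iteration 2:
  x = (-2 - (-2)·0.750) / (4) = -0.125
  y = (5 - (-2)·1.000) / (4) = 1.750

(-0.125, 1.750)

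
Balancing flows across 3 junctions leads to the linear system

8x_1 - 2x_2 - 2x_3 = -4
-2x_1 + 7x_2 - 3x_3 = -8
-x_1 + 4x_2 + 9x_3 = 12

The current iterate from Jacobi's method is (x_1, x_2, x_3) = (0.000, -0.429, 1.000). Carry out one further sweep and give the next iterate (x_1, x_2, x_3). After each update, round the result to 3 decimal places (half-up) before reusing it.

(-0.357, -0.714, 1.524)

One sweep:
  x_1 = (-4 - (-2)·-0.429 - (-2)·1.000) / (8) = -0.357
  x_2 = (-8 - (-2)·0.000 - (-3)·1.000) / (7) = -0.714
  x_3 = (12 - (-1)·0.000 - (4)·-0.429) / (9) = 1.524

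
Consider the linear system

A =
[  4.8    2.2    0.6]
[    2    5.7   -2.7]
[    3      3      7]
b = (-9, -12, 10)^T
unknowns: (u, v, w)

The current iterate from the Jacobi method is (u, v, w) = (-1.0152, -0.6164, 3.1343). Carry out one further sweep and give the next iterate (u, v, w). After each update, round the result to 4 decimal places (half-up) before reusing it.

(-1.9843, -0.2644, 2.1278)

One sweep:
  u = (-9 - (2.2)·-0.6164 - (0.6)·3.1343) / (4.8) = -1.9843
  v = (-12 - (2)·-1.0152 - (-2.7)·3.1343) / (5.7) = -0.2644
  w = (10 - (3)·-1.0152 - (3)·-0.6164) / (7) = 2.1278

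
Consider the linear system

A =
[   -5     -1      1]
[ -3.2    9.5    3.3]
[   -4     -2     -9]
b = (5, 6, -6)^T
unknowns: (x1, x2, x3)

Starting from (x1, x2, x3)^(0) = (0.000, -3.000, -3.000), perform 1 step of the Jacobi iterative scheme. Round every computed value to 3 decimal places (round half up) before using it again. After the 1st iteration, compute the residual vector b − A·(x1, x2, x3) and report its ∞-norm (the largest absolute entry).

17.502

Iteration 1:
  x1 = (5 - (-1)·-3.000 - (1)·-3.000) / (-5) = -1.000
  x2 = (6 - (-3.2)·0.000 - (3.3)·-3.000) / (9.5) = 1.674
  x3 = (-6 - (-4)·0.000 - (-2)·-3.000) / (-9) = 1.333
Residual b − A·x = (0.341, -17.502, 5.345); ∞-norm = 17.502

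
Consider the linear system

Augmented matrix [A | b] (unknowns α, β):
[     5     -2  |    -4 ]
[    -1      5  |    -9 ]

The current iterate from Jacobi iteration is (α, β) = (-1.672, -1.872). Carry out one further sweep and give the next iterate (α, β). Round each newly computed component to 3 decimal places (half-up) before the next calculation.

(-1.549, -2.134)

One sweep:
  α = (-4 - (-2)·-1.872) / (5) = -1.549
  β = (-9 - (-1)·-1.672) / (5) = -2.134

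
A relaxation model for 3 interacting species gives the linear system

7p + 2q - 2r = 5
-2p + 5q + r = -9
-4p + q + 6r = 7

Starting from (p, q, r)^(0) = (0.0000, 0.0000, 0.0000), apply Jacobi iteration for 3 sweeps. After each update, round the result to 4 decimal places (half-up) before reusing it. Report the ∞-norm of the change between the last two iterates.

Iteration 1:
  p = (5 - (2)·0.0000 - (-2)·0.0000) / (7) = 0.7143
  q = (-9 - (-2)·0.0000 - (1)·0.0000) / (5) = -1.8000
  r = (7 - (-4)·0.0000 - (1)·0.0000) / (6) = 1.1667
Iteration 2:
  p = (5 - (2)·-1.8000 - (-2)·1.1667) / (7) = 1.5619
  q = (-9 - (-2)·0.7143 - (1)·1.1667) / (5) = -1.7476
  r = (7 - (-4)·0.7143 - (1)·-1.8000) / (6) = 1.9429
Iteration 3:
  p = (5 - (2)·-1.7476 - (-2)·1.9429) / (7) = 1.7687
  q = (-9 - (-2)·1.5619 - (1)·1.9429) / (5) = -1.5638
  r = (7 - (-4)·1.5619 - (1)·-1.7476) / (6) = 2.4992
Change: (0.2068, 0.1838, 0.5563) → max |·| = 0.5563

0.5563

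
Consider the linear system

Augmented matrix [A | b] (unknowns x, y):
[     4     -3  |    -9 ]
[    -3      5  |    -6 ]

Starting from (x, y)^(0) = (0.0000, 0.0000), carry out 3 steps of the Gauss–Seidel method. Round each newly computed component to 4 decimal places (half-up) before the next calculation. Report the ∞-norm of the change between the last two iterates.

0.8606

Iteration 1:
  x = (-9 - (-3)·0.0000) / (4) = -2.2500
  y = (-6 - (-3)·-2.2500) / (5) = -2.5500
Iteration 2:
  x = (-9 - (-3)·-2.5500) / (4) = -4.1625
  y = (-6 - (-3)·-4.1625) / (5) = -3.6975
Iteration 3:
  x = (-9 - (-3)·-3.6975) / (4) = -5.0231
  y = (-6 - (-3)·-5.0231) / (5) = -4.2139
Change: (-0.8606, -0.5164) → max |·| = 0.8606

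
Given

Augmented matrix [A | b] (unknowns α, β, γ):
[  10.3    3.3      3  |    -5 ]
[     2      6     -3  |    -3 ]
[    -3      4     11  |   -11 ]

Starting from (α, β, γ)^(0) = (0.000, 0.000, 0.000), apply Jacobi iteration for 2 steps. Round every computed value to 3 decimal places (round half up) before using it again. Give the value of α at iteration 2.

Iteration 1:
  α = (-5 - (3.3)·0.000 - (3)·0.000) / (10.3) = -0.485
  β = (-3 - (2)·0.000 - (-3)·0.000) / (6) = -0.500
  γ = (-11 - (-3)·0.000 - (4)·0.000) / (11) = -1.000
Iteration 2:
  α = (-5 - (3.3)·-0.500 - (3)·-1.000) / (10.3) = -0.034
  β = (-3 - (2)·-0.485 - (-3)·-1.000) / (6) = -0.838
  γ = (-11 - (-3)·-0.485 - (4)·-0.500) / (11) = -0.950

-0.034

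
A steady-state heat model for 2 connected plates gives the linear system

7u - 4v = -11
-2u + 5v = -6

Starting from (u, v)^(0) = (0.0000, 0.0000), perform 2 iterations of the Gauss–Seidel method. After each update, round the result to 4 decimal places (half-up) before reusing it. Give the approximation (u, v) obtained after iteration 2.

Iteration 1:
  u = (-11 - (-4)·0.0000) / (7) = -1.5714
  v = (-6 - (-2)·-1.5714) / (5) = -1.8286
Iteration 2:
  u = (-11 - (-4)·-1.8286) / (7) = -2.6163
  v = (-6 - (-2)·-2.6163) / (5) = -2.2465

(-2.6163, -2.2465)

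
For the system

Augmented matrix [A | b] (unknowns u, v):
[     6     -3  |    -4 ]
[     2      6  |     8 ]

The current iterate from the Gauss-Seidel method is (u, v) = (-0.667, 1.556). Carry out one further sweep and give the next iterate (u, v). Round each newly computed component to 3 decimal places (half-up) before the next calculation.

One sweep:
  u = (-4 - (-3)·1.556) / (6) = 0.111
  v = (8 - (2)·0.111) / (6) = 1.296

(0.111, 1.296)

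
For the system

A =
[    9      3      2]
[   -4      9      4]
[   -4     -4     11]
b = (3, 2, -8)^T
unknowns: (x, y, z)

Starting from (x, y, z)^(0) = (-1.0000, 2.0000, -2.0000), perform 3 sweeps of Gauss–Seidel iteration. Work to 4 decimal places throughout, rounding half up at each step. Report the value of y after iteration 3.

0.6460

Iteration 1:
  x = (3 - (3)·2.0000 - (2)·-2.0000) / (9) = 0.1111
  y = (2 - (-4)·0.1111 - (4)·-2.0000) / (9) = 1.1605
  z = (-8 - (-4)·0.1111 - (-4)·1.1605) / (11) = -0.2649
Iteration 2:
  x = (3 - (3)·1.1605 - (2)·-0.2649) / (9) = 0.0054
  y = (2 - (-4)·0.0054 - (4)·-0.2649) / (9) = 0.3424
  z = (-8 - (-4)·0.0054 - (-4)·0.3424) / (11) = -0.6008
Iteration 3:
  x = (3 - (3)·0.3424 - (2)·-0.6008) / (9) = 0.3527
  y = (2 - (-4)·0.3527 - (4)·-0.6008) / (9) = 0.6460
  z = (-8 - (-4)·0.3527 - (-4)·0.6460) / (11) = -0.3641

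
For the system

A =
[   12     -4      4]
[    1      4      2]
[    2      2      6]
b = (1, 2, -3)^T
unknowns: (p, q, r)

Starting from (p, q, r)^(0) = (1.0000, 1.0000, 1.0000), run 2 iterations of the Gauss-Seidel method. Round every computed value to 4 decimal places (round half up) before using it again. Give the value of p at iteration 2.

0.2500

Iteration 1:
  p = (1 - (-4)·1.0000 - (4)·1.0000) / (12) = 0.0833
  q = (2 - (1)·0.0833 - (2)·1.0000) / (4) = -0.0208
  r = (-3 - (2)·0.0833 - (2)·-0.0208) / (6) = -0.5208
Iteration 2:
  p = (1 - (-4)·-0.0208 - (4)·-0.5208) / (12) = 0.2500
  q = (2 - (1)·0.2500 - (2)·-0.5208) / (4) = 0.6979
  r = (-3 - (2)·0.2500 - (2)·0.6979) / (6) = -0.8160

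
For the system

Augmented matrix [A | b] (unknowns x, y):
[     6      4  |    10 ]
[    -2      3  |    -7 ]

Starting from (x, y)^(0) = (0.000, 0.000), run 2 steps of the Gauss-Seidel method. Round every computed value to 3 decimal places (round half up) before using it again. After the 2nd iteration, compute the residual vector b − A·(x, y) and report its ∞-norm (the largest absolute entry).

2.170

Iteration 1:
  x = (10 - (4)·0.000) / (6) = 1.667
  y = (-7 - (-2)·1.667) / (3) = -1.222
Iteration 2:
  x = (10 - (4)·-1.222) / (6) = 2.481
  y = (-7 - (-2)·2.481) / (3) = -0.679
Residual b − A·x = (-2.170, -0.001); ∞-norm = 2.170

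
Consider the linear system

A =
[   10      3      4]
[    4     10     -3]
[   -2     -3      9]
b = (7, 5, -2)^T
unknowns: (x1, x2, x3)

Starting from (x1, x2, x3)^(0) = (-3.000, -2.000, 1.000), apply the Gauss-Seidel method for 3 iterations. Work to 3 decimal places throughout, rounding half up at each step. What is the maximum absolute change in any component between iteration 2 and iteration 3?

Iteration 1:
  x1 = (7 - (3)·-2.000 - (4)·1.000) / (10) = 0.900
  x2 = (5 - (4)·0.900 - (-3)·1.000) / (10) = 0.440
  x3 = (-2 - (-2)·0.900 - (-3)·0.440) / (9) = 0.124
Iteration 2:
  x1 = (7 - (3)·0.440 - (4)·0.124) / (10) = 0.518
  x2 = (5 - (4)·0.518 - (-3)·0.124) / (10) = 0.330
  x3 = (-2 - (-2)·0.518 - (-3)·0.330) / (9) = 0.003
Iteration 3:
  x1 = (7 - (3)·0.330 - (4)·0.003) / (10) = 0.600
  x2 = (5 - (4)·0.600 - (-3)·0.003) / (10) = 0.261
  x3 = (-2 - (-2)·0.600 - (-3)·0.261) / (9) = -0.002
Change: (0.082, -0.069, -0.005) → max |·| = 0.082

0.082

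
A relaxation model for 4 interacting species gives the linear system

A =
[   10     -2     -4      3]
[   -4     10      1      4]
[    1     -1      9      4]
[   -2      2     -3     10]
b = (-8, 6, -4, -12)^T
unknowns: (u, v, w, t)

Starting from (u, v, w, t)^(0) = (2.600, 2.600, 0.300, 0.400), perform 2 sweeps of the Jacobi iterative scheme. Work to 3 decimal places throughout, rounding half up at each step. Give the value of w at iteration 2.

Iteration 1:
  u = (-8 - (-2)·2.600 - (-4)·0.300 - (3)·0.400) / (10) = -0.280
  v = (6 - (-4)·2.600 - (1)·0.300 - (4)·0.400) / (10) = 1.450
  w = (-4 - (1)·2.600 - (-1)·2.600 - (4)·0.400) / (9) = -0.622
  t = (-12 - (-2)·2.600 - (2)·2.600 - (-3)·0.300) / (10) = -1.110
Iteration 2:
  u = (-8 - (-2)·1.450 - (-4)·-0.622 - (3)·-1.110) / (10) = -0.426
  v = (6 - (-4)·-0.280 - (1)·-0.622 - (4)·-1.110) / (10) = 0.994
  w = (-4 - (1)·-0.280 - (-1)·1.450 - (4)·-1.110) / (9) = 0.241
  t = (-12 - (-2)·-0.280 - (2)·1.450 - (-3)·-0.622) / (10) = -1.733

0.241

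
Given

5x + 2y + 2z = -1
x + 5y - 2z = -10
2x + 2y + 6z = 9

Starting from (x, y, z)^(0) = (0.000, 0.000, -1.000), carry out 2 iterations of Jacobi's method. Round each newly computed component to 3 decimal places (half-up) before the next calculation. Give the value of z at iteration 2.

2.233

Iteration 1:
  x = (-1 - (2)·0.000 - (2)·-1.000) / (5) = 0.200
  y = (-10 - (1)·0.000 - (-2)·-1.000) / (5) = -2.400
  z = (9 - (2)·0.000 - (2)·0.000) / (6) = 1.500
Iteration 2:
  x = (-1 - (2)·-2.400 - (2)·1.500) / (5) = 0.160
  y = (-10 - (1)·0.200 - (-2)·1.500) / (5) = -1.440
  z = (9 - (2)·0.200 - (2)·-2.400) / (6) = 2.233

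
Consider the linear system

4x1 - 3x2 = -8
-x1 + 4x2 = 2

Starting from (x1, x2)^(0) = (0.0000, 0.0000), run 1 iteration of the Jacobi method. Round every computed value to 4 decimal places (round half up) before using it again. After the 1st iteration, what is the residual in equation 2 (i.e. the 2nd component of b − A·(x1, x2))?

-2.0000

Iteration 1:
  x1 = (-8 - (-3)·0.0000) / (4) = -2.0000
  x2 = (2 - (-1)·0.0000) / (4) = 0.5000
Residual b − A·x = (1.5000, -2.0000)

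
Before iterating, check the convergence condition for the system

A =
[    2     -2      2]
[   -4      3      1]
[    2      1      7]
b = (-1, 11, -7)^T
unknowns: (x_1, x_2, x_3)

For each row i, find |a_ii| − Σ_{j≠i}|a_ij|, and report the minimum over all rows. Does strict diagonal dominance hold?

row 1: |2| − (2+2) = -2
row 2: |3| − (4+1) = -2
row 3: |7| − (2+1) = 4
minimum over rows = -2 → not strictly diagonally dominant

-2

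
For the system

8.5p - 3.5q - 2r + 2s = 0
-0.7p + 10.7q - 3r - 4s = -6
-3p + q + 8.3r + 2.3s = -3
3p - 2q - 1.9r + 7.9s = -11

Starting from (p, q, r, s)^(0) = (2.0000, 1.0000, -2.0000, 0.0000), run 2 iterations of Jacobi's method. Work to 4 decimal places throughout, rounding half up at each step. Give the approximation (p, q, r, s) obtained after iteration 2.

Iteration 1:
  p = (0 - (-3.5)·1.0000 - (-2)·-2.0000 - (2)·0.0000) / (8.5) = -0.0588
  q = (-6 - (-0.7)·2.0000 - (-3)·-2.0000 - (-4)·0.0000) / (10.7) = -0.9907
  r = (-3 - (-3)·2.0000 - (1)·1.0000 - (2.3)·0.0000) / (8.3) = 0.2410
  s = (-11 - (3)·2.0000 - (-2)·1.0000 - (-1.9)·-2.0000) / (7.9) = -2.3797
Iteration 2:
  p = (0 - (-3.5)·-0.9907 - (-2)·0.2410 - (2)·-2.3797) / (8.5) = 0.2087
  q = (-6 - (-0.7)·-0.0588 - (-3)·0.2410 - (-4)·-2.3797) / (10.7) = -1.3866
  r = (-3 - (-3)·-0.0588 - (1)·-0.9907 - (2.3)·-2.3797) / (8.3) = 0.3961
  s = (-11 - (3)·-0.0588 - (-2)·-0.9907 - (-1.9)·0.2410) / (7.9) = -1.5629

(0.2087, -1.3866, 0.3961, -1.5629)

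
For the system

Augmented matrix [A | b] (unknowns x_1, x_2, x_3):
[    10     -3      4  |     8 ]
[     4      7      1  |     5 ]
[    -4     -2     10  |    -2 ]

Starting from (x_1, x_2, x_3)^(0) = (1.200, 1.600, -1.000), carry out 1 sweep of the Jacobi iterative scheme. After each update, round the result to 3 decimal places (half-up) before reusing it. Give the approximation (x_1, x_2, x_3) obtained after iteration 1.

Iteration 1:
  x_1 = (8 - (-3)·1.600 - (4)·-1.000) / (10) = 1.680
  x_2 = (5 - (4)·1.200 - (1)·-1.000) / (7) = 0.171
  x_3 = (-2 - (-4)·1.200 - (-2)·1.600) / (10) = 0.600

(1.680, 0.171, 0.600)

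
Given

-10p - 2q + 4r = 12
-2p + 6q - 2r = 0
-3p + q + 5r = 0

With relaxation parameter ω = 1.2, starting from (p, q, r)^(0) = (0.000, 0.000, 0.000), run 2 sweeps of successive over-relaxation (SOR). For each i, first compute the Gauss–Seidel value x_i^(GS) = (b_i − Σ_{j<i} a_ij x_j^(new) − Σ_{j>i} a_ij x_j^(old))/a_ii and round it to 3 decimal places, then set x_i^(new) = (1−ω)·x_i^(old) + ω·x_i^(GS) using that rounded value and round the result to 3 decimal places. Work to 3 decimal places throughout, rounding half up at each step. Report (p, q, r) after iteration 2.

(-1.445, -0.822, -0.664)

Iteration 1:
  p: GS value = (12 - (-2)·0.000 - (4)·0.000) / (-10) = -1.200;  p ← (1−ω)·0.000 + ω·-1.200 = -1.440
  q: GS value = (0 - (-2)·-1.440 - (-2)·0.000) / (6) = -0.480;  q ← (1−ω)·0.000 + ω·-0.480 = -0.576
  r: GS value = (0 - (-3)·-1.440 - (1)·-0.576) / (5) = -0.749;  r ← (1−ω)·0.000 + ω·-0.749 = -0.899
Iteration 2:
  p: GS value = (12 - (-2)·-0.576 - (4)·-0.899) / (-10) = -1.444;  p ← (1−ω)·-1.440 + ω·-1.444 = -1.445
  q: GS value = (0 - (-2)·-1.445 - (-2)·-0.899) / (6) = -0.781;  q ← (1−ω)·-0.576 + ω·-0.781 = -0.822
  r: GS value = (0 - (-3)·-1.445 - (1)·-0.822) / (5) = -0.703;  r ← (1−ω)·-0.899 + ω·-0.703 = -0.664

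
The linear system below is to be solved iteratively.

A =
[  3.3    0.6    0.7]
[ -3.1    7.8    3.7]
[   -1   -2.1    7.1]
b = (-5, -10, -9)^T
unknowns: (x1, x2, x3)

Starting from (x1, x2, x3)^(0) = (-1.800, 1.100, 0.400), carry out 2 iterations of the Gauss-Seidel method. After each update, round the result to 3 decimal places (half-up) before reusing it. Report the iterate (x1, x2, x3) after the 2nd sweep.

(-0.658, -0.515, -1.513)

Iteration 1:
  x1 = (-5 - (0.6)·1.100 - (0.7)·0.400) / (3.3) = -1.800
  x2 = (-10 - (-3.1)·-1.800 - (3.7)·0.400) / (7.8) = -2.187
  x3 = (-9 - (-1)·-1.800 - (-2.1)·-2.187) / (7.1) = -2.168
Iteration 2:
  x1 = (-5 - (0.6)·-2.187 - (0.7)·-2.168) / (3.3) = -0.658
  x2 = (-10 - (-3.1)·-0.658 - (3.7)·-2.168) / (7.8) = -0.515
  x3 = (-9 - (-1)·-0.658 - (-2.1)·-0.515) / (7.1) = -1.513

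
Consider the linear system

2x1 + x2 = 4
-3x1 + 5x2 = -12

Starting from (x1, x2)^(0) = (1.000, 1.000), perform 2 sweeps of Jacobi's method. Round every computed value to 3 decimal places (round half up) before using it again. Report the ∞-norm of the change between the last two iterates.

Iteration 1:
  x1 = (4 - (1)·1.000) / (2) = 1.500
  x2 = (-12 - (-3)·1.000) / (5) = -1.800
Iteration 2:
  x1 = (4 - (1)·-1.800) / (2) = 2.900
  x2 = (-12 - (-3)·1.500) / (5) = -1.500
Change: (1.400, 0.300) → max |·| = 1.400

1.400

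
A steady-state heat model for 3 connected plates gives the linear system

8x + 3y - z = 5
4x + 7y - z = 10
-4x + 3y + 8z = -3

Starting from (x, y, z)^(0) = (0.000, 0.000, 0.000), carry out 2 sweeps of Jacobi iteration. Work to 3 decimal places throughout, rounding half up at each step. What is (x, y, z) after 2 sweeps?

(0.042, 1.018, -0.598)

Iteration 1:
  x = (5 - (3)·0.000 - (-1)·0.000) / (8) = 0.625
  y = (10 - (4)·0.000 - (-1)·0.000) / (7) = 1.429
  z = (-3 - (-4)·0.000 - (3)·0.000) / (8) = -0.375
Iteration 2:
  x = (5 - (3)·1.429 - (-1)·-0.375) / (8) = 0.042
  y = (10 - (4)·0.625 - (-1)·-0.375) / (7) = 1.018
  z = (-3 - (-4)·0.625 - (3)·1.429) / (8) = -0.598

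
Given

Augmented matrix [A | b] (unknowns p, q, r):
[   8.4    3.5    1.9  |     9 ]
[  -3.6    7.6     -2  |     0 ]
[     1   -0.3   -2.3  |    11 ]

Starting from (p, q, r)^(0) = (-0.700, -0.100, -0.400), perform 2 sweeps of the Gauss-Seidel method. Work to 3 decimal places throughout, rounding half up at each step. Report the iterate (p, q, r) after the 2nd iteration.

(1.855, -0.258, -3.942)

Iteration 1:
  p = (9 - (3.5)·-0.100 - (1.9)·-0.400) / (8.4) = 1.204
  q = (0 - (-3.6)·1.204 - (-2)·-0.400) / (7.6) = 0.465
  r = (11 - (1)·1.204 - (-0.3)·0.465) / (-2.3) = -4.320
Iteration 2:
  p = (9 - (3.5)·0.465 - (1.9)·-4.320) / (8.4) = 1.855
  q = (0 - (-3.6)·1.855 - (-2)·-4.320) / (7.6) = -0.258
  r = (11 - (1)·1.855 - (-0.3)·-0.258) / (-2.3) = -3.942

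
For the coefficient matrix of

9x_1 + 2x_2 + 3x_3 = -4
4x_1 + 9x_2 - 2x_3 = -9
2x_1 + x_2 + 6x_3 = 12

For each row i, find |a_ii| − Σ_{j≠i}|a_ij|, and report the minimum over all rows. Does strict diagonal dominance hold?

row 1: |9| − (2+3) = 4
row 2: |9| − (4+2) = 3
row 3: |6| − (2+1) = 3
minimum over rows = 3 → strictly diagonally dominant (convergence guaranteed)

3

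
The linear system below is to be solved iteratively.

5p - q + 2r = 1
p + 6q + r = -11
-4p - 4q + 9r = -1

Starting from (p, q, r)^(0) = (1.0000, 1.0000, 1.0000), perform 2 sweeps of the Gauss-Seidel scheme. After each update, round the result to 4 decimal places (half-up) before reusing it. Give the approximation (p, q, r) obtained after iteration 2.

Iteration 1:
  p = (1 - (-1)·1.0000 - (2)·1.0000) / (5) = 0.0000
  q = (-11 - (1)·0.0000 - (1)·1.0000) / (6) = -2.0000
  r = (-1 - (-4)·0.0000 - (-4)·-2.0000) / (9) = -1.0000
Iteration 2:
  p = (1 - (-1)·-2.0000 - (2)·-1.0000) / (5) = 0.2000
  q = (-11 - (1)·0.2000 - (1)·-1.0000) / (6) = -1.7000
  r = (-1 - (-4)·0.2000 - (-4)·-1.7000) / (9) = -0.7778

(0.2000, -1.7000, -0.7778)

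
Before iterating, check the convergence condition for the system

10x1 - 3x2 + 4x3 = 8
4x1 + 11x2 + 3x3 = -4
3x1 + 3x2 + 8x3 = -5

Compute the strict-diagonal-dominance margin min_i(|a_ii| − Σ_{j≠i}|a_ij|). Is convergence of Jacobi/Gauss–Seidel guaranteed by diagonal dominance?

row 1: |10| − (3+4) = 3
row 2: |11| − (4+3) = 4
row 3: |8| − (3+3) = 2
minimum over rows = 2 → strictly diagonally dominant (convergence guaranteed)

2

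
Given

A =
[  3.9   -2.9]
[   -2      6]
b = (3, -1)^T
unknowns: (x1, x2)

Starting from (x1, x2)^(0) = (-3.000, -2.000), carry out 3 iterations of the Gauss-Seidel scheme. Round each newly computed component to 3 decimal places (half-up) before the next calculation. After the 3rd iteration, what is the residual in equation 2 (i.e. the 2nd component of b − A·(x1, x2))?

Iteration 1:
  x1 = (3 - (-2.9)·-2.000) / (3.9) = -0.718
  x2 = (-1 - (-2)·-0.718) / (6) = -0.406
Iteration 2:
  x1 = (3 - (-2.9)·-0.406) / (3.9) = 0.467
  x2 = (-1 - (-2)·0.467) / (6) = -0.011
Iteration 3:
  x1 = (3 - (-2.9)·-0.011) / (3.9) = 0.761
  x2 = (-1 - (-2)·0.761) / (6) = 0.087
Residual b − A·x = (0.284, 0.000)

0.000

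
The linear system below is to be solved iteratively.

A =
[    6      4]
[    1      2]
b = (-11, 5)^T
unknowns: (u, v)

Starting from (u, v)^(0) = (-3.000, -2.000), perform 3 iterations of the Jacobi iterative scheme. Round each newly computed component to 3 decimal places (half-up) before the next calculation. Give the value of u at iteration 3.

Iteration 1:
  u = (-11 - (4)·-2.000) / (6) = -0.500
  v = (5 - (1)·-3.000) / (2) = 4.000
Iteration 2:
  u = (-11 - (4)·4.000) / (6) = -4.500
  v = (5 - (1)·-0.500) / (2) = 2.750
Iteration 3:
  u = (-11 - (4)·2.750) / (6) = -3.667
  v = (5 - (1)·-4.500) / (2) = 4.750

-3.667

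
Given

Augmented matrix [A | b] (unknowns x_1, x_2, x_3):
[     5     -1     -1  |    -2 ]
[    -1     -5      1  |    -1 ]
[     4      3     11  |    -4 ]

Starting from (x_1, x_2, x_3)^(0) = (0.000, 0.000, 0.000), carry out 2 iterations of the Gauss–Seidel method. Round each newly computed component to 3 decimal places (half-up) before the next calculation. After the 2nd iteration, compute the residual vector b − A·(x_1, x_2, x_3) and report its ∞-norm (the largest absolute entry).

0.041

Iteration 1:
  x_1 = (-2 - (-1)·0.000 - (-1)·0.000) / (5) = -0.400
  x_2 = (-1 - (-1)·-0.400 - (1)·0.000) / (-5) = 0.280
  x_3 = (-4 - (4)·-0.400 - (3)·0.280) / (11) = -0.295
Iteration 2:
  x_1 = (-2 - (-1)·0.280 - (-1)·-0.295) / (5) = -0.403
  x_2 = (-1 - (-1)·-0.403 - (1)·-0.295) / (-5) = 0.222
  x_3 = (-4 - (4)·-0.403 - (3)·0.222) / (11) = -0.278
Residual b − A·x = (-0.041, -0.015, 0.004); ∞-norm = 0.041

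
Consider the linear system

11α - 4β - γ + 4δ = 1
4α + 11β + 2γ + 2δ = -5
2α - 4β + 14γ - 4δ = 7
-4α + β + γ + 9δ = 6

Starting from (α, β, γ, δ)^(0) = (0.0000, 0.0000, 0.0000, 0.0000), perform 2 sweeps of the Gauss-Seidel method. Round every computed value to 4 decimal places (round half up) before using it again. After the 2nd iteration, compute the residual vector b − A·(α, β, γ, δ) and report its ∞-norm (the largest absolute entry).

0.8853

Iteration 1:
  α = (1 - (-4)·0.0000 - (-1)·0.0000 - (4)·0.0000) / (11) = 0.0909
  β = (-5 - (4)·0.0909 - (2)·0.0000 - (2)·0.0000) / (11) = -0.4876
  γ = (7 - (2)·0.0909 - (-4)·-0.4876 - (-4)·0.0000) / (14) = 0.3477
  δ = (6 - (-4)·0.0909 - (1)·-0.4876 - (1)·0.3477) / (9) = 0.7226
Iteration 2:
  α = (1 - (-4)·-0.4876 - (-1)·0.3477 - (4)·0.7226) / (11) = -0.3176
  β = (-5 - (4)·-0.3176 - (2)·0.3477 - (2)·0.7226) / (11) = -0.5337
  γ = (7 - (2)·-0.3176 - (-4)·-0.5337 - (-4)·0.7226) / (14) = 0.5993
  δ = (6 - (-4)·-0.3176 - (1)·-0.5337 - (1)·0.5993) / (9) = 0.5182
Residual b − A·x = (0.8853, -0.0939, -0.8170, 0.0002); ∞-norm = 0.8853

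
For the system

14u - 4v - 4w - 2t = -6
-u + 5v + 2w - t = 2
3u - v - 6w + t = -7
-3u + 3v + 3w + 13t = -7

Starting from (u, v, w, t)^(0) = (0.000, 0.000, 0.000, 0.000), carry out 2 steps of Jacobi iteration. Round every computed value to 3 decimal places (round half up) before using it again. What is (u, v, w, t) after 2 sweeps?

(-0.058, -0.260, 0.796, -0.999)

Iteration 1:
  u = (-6 - (-4)·0.000 - (-4)·0.000 - (-2)·0.000) / (14) = -0.429
  v = (2 - (-1)·0.000 - (2)·0.000 - (-1)·0.000) / (5) = 0.400
  w = (-7 - (3)·0.000 - (-1)·0.000 - (1)·0.000) / (-6) = 1.167
  t = (-7 - (-3)·0.000 - (3)·0.000 - (3)·0.000) / (13) = -0.538
Iteration 2:
  u = (-6 - (-4)·0.400 - (-4)·1.167 - (-2)·-0.538) / (14) = -0.058
  v = (2 - (-1)·-0.429 - (2)·1.167 - (-1)·-0.538) / (5) = -0.260
  w = (-7 - (3)·-0.429 - (-1)·0.400 - (1)·-0.538) / (-6) = 0.796
  t = (-7 - (-3)·-0.429 - (3)·0.400 - (3)·1.167) / (13) = -0.999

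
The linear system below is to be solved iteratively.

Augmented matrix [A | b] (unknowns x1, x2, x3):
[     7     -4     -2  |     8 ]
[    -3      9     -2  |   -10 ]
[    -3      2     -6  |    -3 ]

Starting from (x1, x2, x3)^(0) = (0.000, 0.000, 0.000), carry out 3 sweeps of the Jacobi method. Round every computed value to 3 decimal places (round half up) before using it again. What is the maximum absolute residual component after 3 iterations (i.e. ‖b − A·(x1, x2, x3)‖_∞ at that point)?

Iteration 1:
  x1 = (8 - (-4)·0.000 - (-2)·0.000) / (7) = 1.143
  x2 = (-10 - (-3)·0.000 - (-2)·0.000) / (9) = -1.111
  x3 = (-3 - (-3)·0.000 - (2)·0.000) / (-6) = 0.500
Iteration 2:
  x1 = (8 - (-4)·-1.111 - (-2)·0.500) / (7) = 0.651
  x2 = (-10 - (-3)·1.143 - (-2)·0.500) / (9) = -0.619
  x3 = (-3 - (-3)·1.143 - (2)·-1.111) / (-6) = -0.442
Iteration 3:
  x1 = (8 - (-4)·-0.619 - (-2)·-0.442) / (7) = 0.663
  x2 = (-10 - (-3)·0.651 - (-2)·-0.442) / (9) = -0.992
  x3 = (-3 - (-3)·0.651 - (2)·-0.619) / (-6) = -0.032
Residual b − A·x = (-0.673, 0.853, 0.781); ∞-norm = 0.853

0.853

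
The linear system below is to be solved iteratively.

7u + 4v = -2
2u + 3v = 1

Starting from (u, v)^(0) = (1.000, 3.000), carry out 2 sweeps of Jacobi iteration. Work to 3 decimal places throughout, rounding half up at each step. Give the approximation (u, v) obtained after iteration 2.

(-0.095, 1.667)

Iteration 1:
  u = (-2 - (4)·3.000) / (7) = -2.000
  v = (1 - (2)·1.000) / (3) = -0.333
Iteration 2:
  u = (-2 - (4)·-0.333) / (7) = -0.095
  v = (1 - (2)·-2.000) / (3) = 1.667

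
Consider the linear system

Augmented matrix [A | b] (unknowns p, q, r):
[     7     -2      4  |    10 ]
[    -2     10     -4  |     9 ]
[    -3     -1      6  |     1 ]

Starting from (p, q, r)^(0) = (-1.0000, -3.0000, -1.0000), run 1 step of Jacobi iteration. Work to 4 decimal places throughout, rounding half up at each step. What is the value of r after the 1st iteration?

-0.8333

Iteration 1:
  p = (10 - (-2)·-3.0000 - (4)·-1.0000) / (7) = 1.1429
  q = (9 - (-2)·-1.0000 - (-4)·-1.0000) / (10) = 0.3000
  r = (1 - (-3)·-1.0000 - (-1)·-3.0000) / (6) = -0.8333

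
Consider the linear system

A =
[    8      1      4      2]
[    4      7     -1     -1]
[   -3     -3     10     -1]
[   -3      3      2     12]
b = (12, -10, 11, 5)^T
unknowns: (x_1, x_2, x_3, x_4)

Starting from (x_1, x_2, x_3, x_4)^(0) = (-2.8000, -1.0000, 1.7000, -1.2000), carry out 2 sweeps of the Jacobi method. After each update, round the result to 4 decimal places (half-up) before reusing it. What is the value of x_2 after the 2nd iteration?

-2.1110

Iteration 1:
  x_1 = (12 - (1)·-1.0000 - (4)·1.7000 - (2)·-1.2000) / (8) = 1.0750
  x_2 = (-10 - (4)·-2.8000 - (-1)·1.7000 - (-1)·-1.2000) / (7) = 0.2429
  x_3 = (11 - (-3)·-2.8000 - (-3)·-1.0000 - (-1)·-1.2000) / (10) = -0.1600
  x_4 = (5 - (-3)·-2.8000 - (3)·-1.0000 - (2)·1.7000) / (12) = -0.3167
Iteration 2:
  x_1 = (12 - (1)·0.2429 - (4)·-0.1600 - (2)·-0.3167) / (8) = 1.6288
  x_2 = (-10 - (4)·1.0750 - (-1)·-0.1600 - (-1)·-0.3167) / (7) = -2.1110
  x_3 = (11 - (-3)·1.0750 - (-3)·0.2429 - (-1)·-0.3167) / (10) = 1.4637
  x_4 = (5 - (-3)·1.0750 - (3)·0.2429 - (2)·-0.1600) / (12) = 0.6514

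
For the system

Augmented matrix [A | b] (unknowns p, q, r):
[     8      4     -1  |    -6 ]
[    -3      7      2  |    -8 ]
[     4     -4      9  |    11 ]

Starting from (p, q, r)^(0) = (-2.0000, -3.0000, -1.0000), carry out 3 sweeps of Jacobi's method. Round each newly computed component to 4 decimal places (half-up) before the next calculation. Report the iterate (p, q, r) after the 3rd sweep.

(-0.1786, -1.1074, 0.6437)

Iteration 1:
  p = (-6 - (4)·-3.0000 - (-1)·-1.0000) / (8) = 0.6250
  q = (-8 - (-3)·-2.0000 - (2)·-1.0000) / (7) = -1.7143
  r = (11 - (4)·-2.0000 - (-4)·-3.0000) / (9) = 0.7778
Iteration 2:
  p = (-6 - (4)·-1.7143 - (-1)·0.7778) / (8) = 0.2044
  q = (-8 - (-3)·0.6250 - (2)·0.7778) / (7) = -1.0972
  r = (11 - (4)·0.6250 - (-4)·-1.7143) / (9) = 0.1825
Iteration 3:
  p = (-6 - (4)·-1.0972 - (-1)·0.1825) / (8) = -0.1786
  q = (-8 - (-3)·0.2044 - (2)·0.1825) / (7) = -1.1074
  r = (11 - (4)·0.2044 - (-4)·-1.0972) / (9) = 0.6437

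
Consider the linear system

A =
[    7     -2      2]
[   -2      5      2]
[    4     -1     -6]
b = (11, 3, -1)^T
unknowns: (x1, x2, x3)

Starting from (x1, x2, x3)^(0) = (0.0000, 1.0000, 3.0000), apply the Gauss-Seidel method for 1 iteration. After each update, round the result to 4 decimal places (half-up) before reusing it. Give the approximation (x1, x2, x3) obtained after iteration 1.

(1.0000, -0.2000, 0.8667)

Iteration 1:
  x1 = (11 - (-2)·1.0000 - (2)·3.0000) / (7) = 1.0000
  x2 = (3 - (-2)·1.0000 - (2)·3.0000) / (5) = -0.2000
  x3 = (-1 - (4)·1.0000 - (-1)·-0.2000) / (-6) = 0.8667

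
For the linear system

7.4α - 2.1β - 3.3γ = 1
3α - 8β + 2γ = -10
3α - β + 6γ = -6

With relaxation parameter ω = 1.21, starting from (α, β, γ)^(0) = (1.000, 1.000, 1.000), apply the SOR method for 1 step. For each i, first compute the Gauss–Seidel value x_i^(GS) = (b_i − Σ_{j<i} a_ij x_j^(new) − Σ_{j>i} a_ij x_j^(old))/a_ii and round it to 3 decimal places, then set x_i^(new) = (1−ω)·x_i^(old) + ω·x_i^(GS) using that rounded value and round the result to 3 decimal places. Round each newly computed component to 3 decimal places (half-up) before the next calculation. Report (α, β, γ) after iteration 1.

Iteration 1:
  α: GS value = (1 - (-2.1)·1.000 - (-3.3)·1.000) / (7.4) = 0.865;  α ← (1−ω)·1.000 + ω·0.865 = 0.837
  β: GS value = (-10 - (3)·0.837 - (2)·1.000) / (-8) = 1.814;  β ← (1−ω)·1.000 + ω·1.814 = 1.985
  γ: GS value = (-6 - (3)·0.837 - (-1)·1.985) / (6) = -1.088;  γ ← (1−ω)·1.000 + ω·-1.088 = -1.526

(0.837, 1.985, -1.526)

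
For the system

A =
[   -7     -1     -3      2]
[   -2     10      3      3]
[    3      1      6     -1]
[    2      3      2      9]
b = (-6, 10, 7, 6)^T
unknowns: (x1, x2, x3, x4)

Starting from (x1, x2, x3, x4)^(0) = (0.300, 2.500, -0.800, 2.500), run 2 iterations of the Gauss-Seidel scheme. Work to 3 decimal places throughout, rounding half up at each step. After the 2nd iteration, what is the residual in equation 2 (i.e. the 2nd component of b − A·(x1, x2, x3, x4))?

Iteration 1:
  x1 = (-6 - (-1)·2.500 - (-3)·-0.800 - (2)·2.500) / (-7) = 1.557
  x2 = (10 - (-2)·1.557 - (3)·-0.800 - (3)·2.500) / (10) = 0.801
  x3 = (7 - (3)·1.557 - (1)·0.801 - (-1)·2.500) / (6) = 0.671
  x4 = (6 - (2)·1.557 - (3)·0.801 - (2)·0.671) / (9) = -0.095
Iteration 2:
  x1 = (-6 - (-1)·0.801 - (-3)·0.671 - (2)·-0.095) / (-7) = 0.428
  x2 = (10 - (-2)·0.428 - (3)·0.671 - (3)·-0.095) / (10) = 0.913
  x3 = (7 - (3)·0.428 - (1)·0.913 - (-1)·-0.095) / (6) = 0.785
  x4 = (6 - (2)·0.428 - (3)·0.913 - (2)·0.785) / (9) = 0.093
Residual b − A·x = (0.078, -0.908, 0.186, -0.002)

-0.908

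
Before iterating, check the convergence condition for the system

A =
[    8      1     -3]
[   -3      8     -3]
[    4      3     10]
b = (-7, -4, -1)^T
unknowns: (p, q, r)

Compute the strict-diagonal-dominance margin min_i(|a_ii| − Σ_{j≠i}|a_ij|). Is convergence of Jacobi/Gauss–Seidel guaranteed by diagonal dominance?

2

row 1: |8| − (1+3) = 4
row 2: |8| − (3+3) = 2
row 3: |10| − (4+3) = 3
minimum over rows = 2 → strictly diagonally dominant (convergence guaranteed)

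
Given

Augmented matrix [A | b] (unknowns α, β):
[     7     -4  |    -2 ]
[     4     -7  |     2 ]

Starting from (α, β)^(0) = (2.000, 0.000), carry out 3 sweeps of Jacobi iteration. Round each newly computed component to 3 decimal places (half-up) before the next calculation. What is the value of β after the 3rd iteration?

-0.169

Iteration 1:
  α = (-2 - (-4)·0.000) / (7) = -0.286
  β = (2 - (4)·2.000) / (-7) = 0.857
Iteration 2:
  α = (-2 - (-4)·0.857) / (7) = 0.204
  β = (2 - (4)·-0.286) / (-7) = -0.449
Iteration 3:
  α = (-2 - (-4)·-0.449) / (7) = -0.542
  β = (2 - (4)·0.204) / (-7) = -0.169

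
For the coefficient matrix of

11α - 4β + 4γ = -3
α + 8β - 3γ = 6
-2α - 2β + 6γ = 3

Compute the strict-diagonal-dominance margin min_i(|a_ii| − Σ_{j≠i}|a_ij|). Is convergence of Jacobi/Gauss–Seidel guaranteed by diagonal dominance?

2

row 1: |11| − (4+4) = 3
row 2: |8| − (1+3) = 4
row 3: |6| − (2+2) = 2
minimum over rows = 2 → strictly diagonally dominant (convergence guaranteed)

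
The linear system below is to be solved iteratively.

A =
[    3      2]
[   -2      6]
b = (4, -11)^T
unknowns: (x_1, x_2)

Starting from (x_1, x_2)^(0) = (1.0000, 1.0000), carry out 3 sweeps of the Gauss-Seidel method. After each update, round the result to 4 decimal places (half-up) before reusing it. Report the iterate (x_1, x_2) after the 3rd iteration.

Iteration 1:
  x_1 = (4 - (2)·1.0000) / (3) = 0.6667
  x_2 = (-11 - (-2)·0.6667) / (6) = -1.6111
Iteration 2:
  x_1 = (4 - (2)·-1.6111) / (3) = 2.4074
  x_2 = (-11 - (-2)·2.4074) / (6) = -1.0309
Iteration 3:
  x_1 = (4 - (2)·-1.0309) / (3) = 2.0206
  x_2 = (-11 - (-2)·2.0206) / (6) = -1.1598

(2.0206, -1.1598)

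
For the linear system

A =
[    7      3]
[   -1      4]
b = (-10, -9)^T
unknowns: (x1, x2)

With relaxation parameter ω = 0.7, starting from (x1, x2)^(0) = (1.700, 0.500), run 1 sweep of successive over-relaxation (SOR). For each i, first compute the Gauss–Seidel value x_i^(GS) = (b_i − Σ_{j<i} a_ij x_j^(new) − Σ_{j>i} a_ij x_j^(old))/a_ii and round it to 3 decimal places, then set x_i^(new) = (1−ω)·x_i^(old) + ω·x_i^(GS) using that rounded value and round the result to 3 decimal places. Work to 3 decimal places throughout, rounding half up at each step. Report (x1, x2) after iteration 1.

(-0.640, -1.537)

Iteration 1:
  x1: GS value = (-10 - (3)·0.500) / (7) = -1.643;  x1 ← (1−ω)·1.700 + ω·-1.643 = -0.640
  x2: GS value = (-9 - (-1)·-0.640) / (4) = -2.410;  x2 ← (1−ω)·0.500 + ω·-2.410 = -1.537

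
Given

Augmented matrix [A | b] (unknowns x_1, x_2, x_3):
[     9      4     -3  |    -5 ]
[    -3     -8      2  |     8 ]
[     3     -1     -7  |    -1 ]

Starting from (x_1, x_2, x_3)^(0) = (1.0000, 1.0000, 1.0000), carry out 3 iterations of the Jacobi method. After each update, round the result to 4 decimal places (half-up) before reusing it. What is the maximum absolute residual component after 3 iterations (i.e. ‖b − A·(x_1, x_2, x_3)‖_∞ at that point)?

Iteration 1:
  x_1 = (-5 - (4)·1.0000 - (-3)·1.0000) / (9) = -0.6667
  x_2 = (8 - (-3)·1.0000 - (2)·1.0000) / (-8) = -1.1250
  x_3 = (-1 - (3)·1.0000 - (-1)·1.0000) / (-7) = 0.4286
Iteration 2:
  x_1 = (-5 - (4)·-1.1250 - (-3)·0.4286) / (9) = 0.0873
  x_2 = (8 - (-3)·-0.6667 - (2)·0.4286) / (-8) = -0.6428
  x_3 = (-1 - (3)·-0.6667 - (-1)·-1.1250) / (-7) = 0.0178
Iteration 3:
  x_1 = (-5 - (4)·-0.6428 - (-3)·0.0178) / (9) = -0.2639
  x_2 = (8 - (-3)·0.0873 - (2)·0.0178) / (-8) = -1.0283
  x_3 = (-1 - (3)·0.0873 - (-1)·-0.6428) / (-7) = 0.2721
Residual b − A·x = (2.3046, -1.5623, 0.6681); ∞-norm = 2.3046

2.3046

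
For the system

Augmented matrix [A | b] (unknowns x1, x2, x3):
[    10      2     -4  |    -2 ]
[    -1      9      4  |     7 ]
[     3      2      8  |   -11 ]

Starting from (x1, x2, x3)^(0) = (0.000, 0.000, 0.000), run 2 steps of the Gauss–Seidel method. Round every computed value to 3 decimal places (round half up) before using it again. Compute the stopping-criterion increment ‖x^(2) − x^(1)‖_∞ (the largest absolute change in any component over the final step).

Iteration 1:
  x1 = (-2 - (2)·0.000 - (-4)·0.000) / (10) = -0.200
  x2 = (7 - (-1)·-0.200 - (4)·0.000) / (9) = 0.756
  x3 = (-11 - (3)·-0.200 - (2)·0.756) / (8) = -1.489
Iteration 2:
  x1 = (-2 - (2)·0.756 - (-4)·-1.489) / (10) = -0.947
  x2 = (7 - (-1)·-0.947 - (4)·-1.489) / (9) = 1.334
  x3 = (-11 - (3)·-0.947 - (2)·1.334) / (8) = -1.353
Change: (-0.747, 0.578, 0.136) → max |·| = 0.747

0.747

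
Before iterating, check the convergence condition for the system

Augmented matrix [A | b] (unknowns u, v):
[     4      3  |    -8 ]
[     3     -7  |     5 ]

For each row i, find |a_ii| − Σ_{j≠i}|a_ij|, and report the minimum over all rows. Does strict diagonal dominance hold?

row 1: |4| − (3) = 1
row 2: |-7| − (3) = 4
minimum over rows = 1 → strictly diagonally dominant (convergence guaranteed)

1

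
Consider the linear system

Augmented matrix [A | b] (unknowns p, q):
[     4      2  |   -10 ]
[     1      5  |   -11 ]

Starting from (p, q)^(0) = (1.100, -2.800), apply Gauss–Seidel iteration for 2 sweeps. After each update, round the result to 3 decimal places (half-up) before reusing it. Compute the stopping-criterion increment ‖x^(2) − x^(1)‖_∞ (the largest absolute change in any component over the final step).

0.410

Iteration 1:
  p = (-10 - (2)·-2.800) / (4) = -1.100
  q = (-11 - (1)·-1.100) / (5) = -1.980
Iteration 2:
  p = (-10 - (2)·-1.980) / (4) = -1.510
  q = (-11 - (1)·-1.510) / (5) = -1.898
Change: (-0.410, 0.082) → max |·| = 0.410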